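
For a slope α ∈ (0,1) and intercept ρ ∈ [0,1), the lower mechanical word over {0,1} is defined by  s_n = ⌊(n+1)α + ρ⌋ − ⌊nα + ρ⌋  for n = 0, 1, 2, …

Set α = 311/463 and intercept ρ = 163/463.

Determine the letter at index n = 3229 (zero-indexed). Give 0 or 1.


(n+1)α + ρ = (3230·311 + 163) / 463 = 1004693/463
nα + ρ     = (3229·311 + 163) / 463 = 1004382/463
⌊1004693/463⌋ = 2169,  ⌊1004382/463⌋ = 2169
s_{3229} = 2169 − 2169 = 0

0


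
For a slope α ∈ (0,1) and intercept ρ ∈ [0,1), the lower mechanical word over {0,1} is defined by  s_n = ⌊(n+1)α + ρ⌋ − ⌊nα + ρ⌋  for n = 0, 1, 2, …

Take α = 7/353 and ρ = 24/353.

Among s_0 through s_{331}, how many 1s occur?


6

#1s = Σ_{n=0}^{331} s_n = Σ_{n=0}^{331} (⌊(n+1)α+ρ⌋ − ⌊nα+ρ⌋)
the sum telescopes: every ⌊nα+ρ⌋ with 0 < n < 332 appears once with + and once with −, leaving ⌊332α+ρ⌋ − ⌊0·α+ρ⌋
332α + ρ = (332·7 + 24) / 353 = 2348/353
ρ = 24/353
⌊2348/353⌋ = 6,  ⌊24/353⌋ = 0
#1s = 6 − 0 = 6


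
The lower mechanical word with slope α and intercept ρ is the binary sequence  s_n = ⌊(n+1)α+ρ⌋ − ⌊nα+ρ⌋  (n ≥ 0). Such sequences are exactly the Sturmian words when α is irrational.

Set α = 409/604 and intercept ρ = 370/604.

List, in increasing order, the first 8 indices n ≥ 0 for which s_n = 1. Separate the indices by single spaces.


n=0: ⌊779/604⌋−⌊370/604⌋ = 1−0 = 1  ← one
n=1: ⌊1188/604⌋−⌊779/604⌋ = 1−1 = 0
n=2: ⌊1597/604⌋−⌊1188/604⌋ = 2−1 = 1  ← one
n=3: ⌊2006/604⌋−⌊1597/604⌋ = 3−2 = 1  ← one
n=4: ⌊2415/604⌋−⌊2006/604⌋ = 3−3 = 0
n=5: ⌊2824/604⌋−⌊2415/604⌋ = 4−3 = 1  ← one
n=6: ⌊3233/604⌋−⌊2824/604⌋ = 5−4 = 1  ← one
n=7: ⌊3642/604⌋−⌊3233/604⌋ = 6−5 = 1  ← one
n=8: ⌊4051/604⌋−⌊3642/604⌋ = 6−6 = 0
n=9: ⌊4460/604⌋−⌊4051/604⌋ = 7−6 = 1  ← one
n=10: ⌊4869/604⌋−⌊4460/604⌋ = 8−7 = 1  ← one
positions of the first 8 ones: 0 2 3 5 6 7 9 10

0 2 3 5 6 7 9 10


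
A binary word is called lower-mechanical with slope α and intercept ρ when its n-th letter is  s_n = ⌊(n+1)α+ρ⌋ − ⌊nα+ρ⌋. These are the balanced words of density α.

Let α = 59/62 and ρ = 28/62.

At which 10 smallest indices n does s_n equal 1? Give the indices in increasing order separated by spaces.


0 1 2 3 4 5 6 7 8 10

n=0: ⌊87/62⌋−⌊28/62⌋ = 1−0 = 1  ← one
n=1: ⌊146/62⌋−⌊87/62⌋ = 2−1 = 1  ← one
n=2: ⌊205/62⌋−⌊146/62⌋ = 3−2 = 1  ← one
n=3: ⌊264/62⌋−⌊205/62⌋ = 4−3 = 1  ← one
n=4: ⌊323/62⌋−⌊264/62⌋ = 5−4 = 1  ← one
n=5: ⌊382/62⌋−⌊323/62⌋ = 6−5 = 1  ← one
n=6: ⌊441/62⌋−⌊382/62⌋ = 7−6 = 1  ← one
n=7: ⌊500/62⌋−⌊441/62⌋ = 8−7 = 1  ← one
n=8: ⌊559/62⌋−⌊500/62⌋ = 9−8 = 1  ← one
n=9: ⌊618/62⌋−⌊559/62⌋ = 9−9 = 0
n=10: ⌊677/62⌋−⌊618/62⌋ = 10−9 = 1  ← one
positions of the first 10 ones: 0 1 2 3 4 5 6 7 8 10


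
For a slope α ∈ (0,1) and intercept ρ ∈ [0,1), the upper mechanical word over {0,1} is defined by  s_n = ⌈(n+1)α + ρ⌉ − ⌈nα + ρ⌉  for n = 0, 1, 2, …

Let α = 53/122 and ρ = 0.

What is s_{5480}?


1

(n+1)α + ρ = (5481·53) / 122 = 290493/122
nα + ρ     = (5480·53) / 122 = 290440/122
⌈290493/122⌉ = 2382,  ⌈290440/122⌉ = 2381
s_{5480} = 2382 − 2381 = 1


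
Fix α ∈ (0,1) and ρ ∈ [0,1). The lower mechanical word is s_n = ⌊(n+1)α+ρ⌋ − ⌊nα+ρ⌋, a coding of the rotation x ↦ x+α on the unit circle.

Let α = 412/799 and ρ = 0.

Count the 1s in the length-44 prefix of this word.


22

#1s = Σ_{n=0}^{43} s_n = Σ_{n=0}^{43} (⌊(n+1)α+ρ⌋ − ⌊nα+ρ⌋)
the sum telescopes: every ⌊nα+ρ⌋ with 0 < n < 44 appears once with + and once with −, leaving ⌊44α+ρ⌋ − ⌊0·α+ρ⌋
44α + ρ = (44·412) / 799 = 18128/799
ρ = 0/799
⌊18128/799⌋ = 22,  ⌊0/799⌋ = 0
#1s = 22 − 0 = 22


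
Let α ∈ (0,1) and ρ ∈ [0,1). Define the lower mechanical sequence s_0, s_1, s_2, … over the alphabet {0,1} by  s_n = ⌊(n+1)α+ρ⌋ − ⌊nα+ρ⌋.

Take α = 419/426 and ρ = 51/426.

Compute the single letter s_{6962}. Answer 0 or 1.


(n+1)α + ρ = (6963·419 + 51) / 426 = 2917548/426
nα + ρ     = (6962·419 + 51) / 426 = 2917129/426
⌊2917548/426⌋ = 6848,  ⌊2917129/426⌋ = 6847
s_{6962} = 6848 − 6847 = 1

1


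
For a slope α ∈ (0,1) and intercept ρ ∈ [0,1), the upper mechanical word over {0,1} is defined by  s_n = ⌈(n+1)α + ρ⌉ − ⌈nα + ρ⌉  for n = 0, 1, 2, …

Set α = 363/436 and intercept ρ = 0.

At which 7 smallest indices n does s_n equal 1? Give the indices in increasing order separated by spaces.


0 1 2 3 4 6 7

n=0: ⌈363/436⌉−⌈0/436⌉ = 1−0 = 1  ← one
n=1: ⌈726/436⌉−⌈363/436⌉ = 2−1 = 1  ← one
n=2: ⌈1089/436⌉−⌈726/436⌉ = 3−2 = 1  ← one
n=3: ⌈1452/436⌉−⌈1089/436⌉ = 4−3 = 1  ← one
n=4: ⌈1815/436⌉−⌈1452/436⌉ = 5−4 = 1  ← one
n=5: ⌈2178/436⌉−⌈1815/436⌉ = 5−5 = 0
n=6: ⌈2541/436⌉−⌈2178/436⌉ = 6−5 = 1  ← one
n=7: ⌈2904/436⌉−⌈2541/436⌉ = 7−6 = 1  ← one
positions of the first 7 ones: 0 1 2 3 4 6 7


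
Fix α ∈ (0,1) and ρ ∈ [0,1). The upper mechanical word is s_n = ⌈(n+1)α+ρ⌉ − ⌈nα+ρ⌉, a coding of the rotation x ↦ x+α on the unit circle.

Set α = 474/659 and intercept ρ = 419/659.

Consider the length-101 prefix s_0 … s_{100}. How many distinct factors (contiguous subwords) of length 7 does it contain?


8

t_n = ⌈(n·474+419)/659⌉ for n = 0 … 101:
  n=0…9: ⌈419/659⌉=1 ⌈893/659⌉=2 ⌈1367/659⌉=3 ⌈1841/659⌉=3 ⌈2315/659⌉=4 ⌈2789/659⌉=5 ⌈3263/659⌉=5 ⌈3737/659⌉=6 ⌈4211/659⌉=7 ⌈4685/659⌉=8
  n=10…19: ⌈5159/659⌉=8 ⌈5633/659⌉=9 ⌈6107/659⌉=10 ⌈6581/659⌉=10 ⌈7055/659⌉=11 ⌈7529/659⌉=12 ⌈8003/659⌉=13 ⌈8477/659⌉=13 ⌈8951/659⌉=14 ⌈9425/659⌉=15
  n=20…29: ⌈9899/659⌉=16 ⌈10373/659⌉=16 ⌈10847/659⌉=17 ⌈11321/659⌉=18 ⌈11795/659⌉=18 ⌈12269/659⌉=19 ⌈12743/659⌉=20 ⌈13217/659⌉=21 ⌈13691/659⌉=21 ⌈14165/659⌉=22
  n=30…39: ⌈14639/659⌉=23 ⌈15113/659⌉=23 ⌈15587/659⌉=24 ⌈16061/659⌉=25 ⌈16535/659⌉=26 ⌈17009/659⌉=26 ⌈17483/659⌉=27 ⌈17957/659⌉=28 ⌈18431/659⌉=28 ⌈18905/659⌉=29
  n=40…49: ⌈19379/659⌉=30 ⌈19853/659⌉=31 ⌈20327/659⌉=31 ⌈20801/659⌉=32 ⌈21275/659⌉=33 ⌈21749/659⌉=34 ⌈22223/659⌉=34 ⌈22697/659⌉=35 ⌈23171/659⌉=36 ⌈23645/659⌉=36
  n=50…59: ⌈24119/659⌉=37 ⌈24593/659⌉=38 ⌈25067/659⌉=39 ⌈25541/659⌉=39 ⌈26015/659⌉=40 ⌈26489/659⌉=41 ⌈26963/659⌉=41 ⌈27437/659⌉=42 ⌈27911/659⌉=43 ⌈28385/659⌉=44
  n=60…69: ⌈28859/659⌉=44 ⌈29333/659⌉=45 ⌈29807/659⌉=46 ⌈30281/659⌉=46 ⌈30755/659⌉=47 ⌈31229/659⌉=48 ⌈31703/659⌉=49 ⌈32177/659⌉=49 ⌈32651/659⌉=50 ⌈33125/659⌉=51
  n=70…79: ⌈33599/659⌉=51 ⌈34073/659⌉=52 ⌈34547/659⌉=53 ⌈35021/659⌉=54 ⌈35495/659⌉=54 ⌈35969/659⌉=55 ⌈36443/659⌉=56 ⌈36917/659⌉=57 ⌈37391/659⌉=57 ⌈37865/659⌉=58
  n=80…89: ⌈38339/659⌉=59 ⌈38813/659⌉=59 ⌈39287/659⌉=60 ⌈39761/659⌉=61 ⌈40235/659⌉=62 ⌈40709/659⌉=62 ⌈41183/659⌉=63 ⌈41657/659⌉=64 ⌈42131/659⌉=64 ⌈42605/659⌉=65
  n=90…99: ⌈43079/659⌉=66 ⌈43553/659⌉=67 ⌈44027/659⌉=67 ⌈44501/659⌉=68 ⌈44975/659⌉=69 ⌈45449/659⌉=69 ⌈45923/659⌉=70 ⌈46397/659⌉=71 ⌈46871/659⌉=72 ⌈47345/659⌉=72
  n=100…101: ⌈47819/659⌉=73 ⌈48293/659⌉=74
s_n = t_(n+1) − t_n for n = 0 … 100 gives
prefix = 11011011101101110111011011101101110110111011101101110110111011011101101110111011011101101110110111011
slide a length-7 window over [0..6] … [94..100] (95 windows); first occurrence of each distinct factor:
  [  0..  6] 1101101
  [  1..  7] 1011011
  [  2..  8] 0110111
  [  3..  9] 1101110
  [  4.. 10] 1011101
  [  5.. 11] 0111011
  [  6.. 12] 1110110
  [ 13.. 19] 1110111
  (the other 87 windows repeat one of these)
distinct factors: {0110111, 0111011, 1011011, 1011101, 1101101, 1101110, 1110110, 1110111}
count = 8  (Sturmian bound for length 7 is 8)


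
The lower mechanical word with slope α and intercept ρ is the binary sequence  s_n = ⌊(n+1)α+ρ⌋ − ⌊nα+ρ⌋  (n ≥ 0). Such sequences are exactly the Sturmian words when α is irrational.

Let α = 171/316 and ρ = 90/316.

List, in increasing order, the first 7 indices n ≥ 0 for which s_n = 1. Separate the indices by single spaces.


n=0: ⌊261/316⌋−⌊90/316⌋ = 0−0 = 0
n=1: ⌊432/316⌋−⌊261/316⌋ = 1−0 = 1  ← one
n=2: ⌊603/316⌋−⌊432/316⌋ = 1−1 = 0
n=3: ⌊774/316⌋−⌊603/316⌋ = 2−1 = 1  ← one
n=4: ⌊945/316⌋−⌊774/316⌋ = 2−2 = 0
n=5: ⌊1116/316⌋−⌊945/316⌋ = 3−2 = 1  ← one
n=6: ⌊1287/316⌋−⌊1116/316⌋ = 4−3 = 1  ← one
n=7: ⌊1458/316⌋−⌊1287/316⌋ = 4−4 = 0
n=8: ⌊1629/316⌋−⌊1458/316⌋ = 5−4 = 1  ← one
n=9: ⌊1800/316⌋−⌊1629/316⌋ = 5−5 = 0
n=10: ⌊1971/316⌋−⌊1800/316⌋ = 6−5 = 1  ← one
n=11: ⌊2142/316⌋−⌊1971/316⌋ = 6−6 = 0
n=12: ⌊2313/316⌋−⌊2142/316⌋ = 7−6 = 1  ← one
positions of the first 7 ones: 1 3 5 6 8 10 12

1 3 5 6 8 10 12


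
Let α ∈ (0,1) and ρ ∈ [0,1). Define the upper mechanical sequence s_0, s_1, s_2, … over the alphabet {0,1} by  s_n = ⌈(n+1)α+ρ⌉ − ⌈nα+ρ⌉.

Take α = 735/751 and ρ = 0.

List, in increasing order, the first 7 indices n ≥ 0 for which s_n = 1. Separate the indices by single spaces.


n=0: ⌈735/751⌉−⌈0/751⌉ = 1−0 = 1  ← one
n=1: ⌈1470/751⌉−⌈735/751⌉ = 2−1 = 1  ← one
n=2: ⌈2205/751⌉−⌈1470/751⌉ = 3−2 = 1  ← one
n=3: ⌈2940/751⌉−⌈2205/751⌉ = 4−3 = 1  ← one
n=4: ⌈3675/751⌉−⌈2940/751⌉ = 5−4 = 1  ← one
n=5: ⌈4410/751⌉−⌈3675/751⌉ = 6−5 = 1  ← one
n=6: ⌈5145/751⌉−⌈4410/751⌉ = 7−6 = 1  ← one
positions of the first 7 ones: 0 1 2 3 4 5 6

0 1 2 3 4 5 6


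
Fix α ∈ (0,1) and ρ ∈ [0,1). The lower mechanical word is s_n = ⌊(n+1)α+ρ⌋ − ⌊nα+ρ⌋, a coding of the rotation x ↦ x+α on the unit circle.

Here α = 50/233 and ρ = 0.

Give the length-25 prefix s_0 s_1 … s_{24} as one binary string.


n=0: ⌊(1·50)/233⌋ − ⌊(0·50)/233⌋ = ⌊50/233⌋ − ⌊0/233⌋ = 0 − 0 = 0
n=1: ⌊(2·50)/233⌋ − ⌊(1·50)/233⌋ = ⌊100/233⌋ − ⌊50/233⌋ = 0 − 0 = 0
n=2: ⌊(3·50)/233⌋ − ⌊(2·50)/233⌋ = ⌊150/233⌋ − ⌊100/233⌋ = 0 − 0 = 0
n=3: ⌊(4·50)/233⌋ − ⌊(3·50)/233⌋ = ⌊200/233⌋ − ⌊150/233⌋ = 0 − 0 = 0
n=4: ⌊(5·50)/233⌋ − ⌊(4·50)/233⌋ = ⌊250/233⌋ − ⌊200/233⌋ = 1 − 0 = 1
n=5: ⌊(6·50)/233⌋ − ⌊(5·50)/233⌋ = ⌊300/233⌋ − ⌊250/233⌋ = 1 − 1 = 0
n=6: ⌊(7·50)/233⌋ − ⌊(6·50)/233⌋ = ⌊350/233⌋ − ⌊300/233⌋ = 1 − 1 = 0
n=7: ⌊(8·50)/233⌋ − ⌊(7·50)/233⌋ = ⌊400/233⌋ − ⌊350/233⌋ = 1 − 1 = 0
n=8: ⌊(9·50)/233⌋ − ⌊(8·50)/233⌋ = ⌊450/233⌋ − ⌊400/233⌋ = 1 − 1 = 0
n=9: ⌊(10·50)/233⌋ − ⌊(9·50)/233⌋ = ⌊500/233⌋ − ⌊450/233⌋ = 2 − 1 = 1
n=10: ⌊(11·50)/233⌋ − ⌊(10·50)/233⌋ = ⌊550/233⌋ − ⌊500/233⌋ = 2 − 2 = 0
n=11: ⌊(12·50)/233⌋ − ⌊(11·50)/233⌋ = ⌊600/233⌋ − ⌊550/233⌋ = 2 − 2 = 0
n=12: ⌊(13·50)/233⌋ − ⌊(12·50)/233⌋ = ⌊650/233⌋ − ⌊600/233⌋ = 2 − 2 = 0
n=13: ⌊(14·50)/233⌋ − ⌊(13·50)/233⌋ = ⌊700/233⌋ − ⌊650/233⌋ = 3 − 2 = 1
n=14: ⌊(15·50)/233⌋ − ⌊(14·50)/233⌋ = ⌊750/233⌋ − ⌊700/233⌋ = 3 − 3 = 0
n=15: ⌊(16·50)/233⌋ − ⌊(15·50)/233⌋ = ⌊800/233⌋ − ⌊750/233⌋ = 3 − 3 = 0
n=16: ⌊(17·50)/233⌋ − ⌊(16·50)/233⌋ = ⌊850/233⌋ − ⌊800/233⌋ = 3 − 3 = 0
n=17: ⌊(18·50)/233⌋ − ⌊(17·50)/233⌋ = ⌊900/233⌋ − ⌊850/233⌋ = 3 − 3 = 0
n=18: ⌊(19·50)/233⌋ − ⌊(18·50)/233⌋ = ⌊950/233⌋ − ⌊900/233⌋ = 4 − 3 = 1
n=19: ⌊(20·50)/233⌋ − ⌊(19·50)/233⌋ = ⌊1000/233⌋ − ⌊950/233⌋ = 4 − 4 = 0
n=20: ⌊(21·50)/233⌋ − ⌊(20·50)/233⌋ = ⌊1050/233⌋ − ⌊1000/233⌋ = 4 − 4 = 0
n=21: ⌊(22·50)/233⌋ − ⌊(21·50)/233⌋ = ⌊1100/233⌋ − ⌊1050/233⌋ = 4 − 4 = 0
n=22: ⌊(23·50)/233⌋ − ⌊(22·50)/233⌋ = ⌊1150/233⌋ − ⌊1100/233⌋ = 4 − 4 = 0
n=23: ⌊(24·50)/233⌋ − ⌊(23·50)/233⌋ = ⌊1200/233⌋ − ⌊1150/233⌋ = 5 − 4 = 1
n=24: ⌊(25·50)/233⌋ − ⌊(24·50)/233⌋ = ⌊1250/233⌋ − ⌊1200/233⌋ = 5 − 5 = 0

0000100001000100001000010


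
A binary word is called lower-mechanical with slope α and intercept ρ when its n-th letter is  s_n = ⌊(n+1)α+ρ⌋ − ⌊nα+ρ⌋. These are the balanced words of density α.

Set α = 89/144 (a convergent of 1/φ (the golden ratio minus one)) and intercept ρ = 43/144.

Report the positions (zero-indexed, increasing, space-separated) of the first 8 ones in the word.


1 2 4 5 7 9 10 12

n=0: ⌊132/144⌋−⌊43/144⌋ = 0−0 = 0
n=1: ⌊221/144⌋−⌊132/144⌋ = 1−0 = 1  ← one
n=2: ⌊310/144⌋−⌊221/144⌋ = 2−1 = 1  ← one
n=3: ⌊399/144⌋−⌊310/144⌋ = 2−2 = 0
n=4: ⌊488/144⌋−⌊399/144⌋ = 3−2 = 1  ← one
n=5: ⌊577/144⌋−⌊488/144⌋ = 4−3 = 1  ← one
n=6: ⌊666/144⌋−⌊577/144⌋ = 4−4 = 0
n=7: ⌊755/144⌋−⌊666/144⌋ = 5−4 = 1  ← one
n=8: ⌊844/144⌋−⌊755/144⌋ = 5−5 = 0
n=9: ⌊933/144⌋−⌊844/144⌋ = 6−5 = 1  ← one
n=10: ⌊1022/144⌋−⌊933/144⌋ = 7−6 = 1  ← one
n=11: ⌊1111/144⌋−⌊1022/144⌋ = 7−7 = 0
n=12: ⌊1200/144⌋−⌊1111/144⌋ = 8−7 = 1  ← one
positions of the first 8 ones: 1 2 4 5 7 9 10 12


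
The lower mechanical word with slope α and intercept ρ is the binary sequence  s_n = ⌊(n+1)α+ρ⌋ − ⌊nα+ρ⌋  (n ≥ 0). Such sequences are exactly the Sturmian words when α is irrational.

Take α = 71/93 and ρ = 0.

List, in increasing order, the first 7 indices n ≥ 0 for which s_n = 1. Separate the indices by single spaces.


n=0: ⌊71/93⌋−⌊0/93⌋ = 0−0 = 0
n=1: ⌊142/93⌋−⌊71/93⌋ = 1−0 = 1  ← one
n=2: ⌊213/93⌋−⌊142/93⌋ = 2−1 = 1  ← one
n=3: ⌊284/93⌋−⌊213/93⌋ = 3−2 = 1  ← one
n=4: ⌊355/93⌋−⌊284/93⌋ = 3−3 = 0
n=5: ⌊426/93⌋−⌊355/93⌋ = 4−3 = 1  ← one
n=6: ⌊497/93⌋−⌊426/93⌋ = 5−4 = 1  ← one
n=7: ⌊568/93⌋−⌊497/93⌋ = 6−5 = 1  ← one
n=8: ⌊639/93⌋−⌊568/93⌋ = 6−6 = 0
n=9: ⌊710/93⌋−⌊639/93⌋ = 7−6 = 1  ← one
positions of the first 7 ones: 1 2 3 5 6 7 9

1 2 3 5 6 7 9


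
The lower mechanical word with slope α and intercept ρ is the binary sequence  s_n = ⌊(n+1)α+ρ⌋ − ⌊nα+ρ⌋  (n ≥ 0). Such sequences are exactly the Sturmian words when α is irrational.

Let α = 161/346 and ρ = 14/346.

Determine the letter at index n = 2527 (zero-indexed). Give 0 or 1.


1

(n+1)α + ρ = (2528·161 + 14) / 346 = 407022/346
nα + ρ     = (2527·161 + 14) / 346 = 406861/346
⌊407022/346⌋ = 1176,  ⌊406861/346⌋ = 1175
s_{2527} = 1176 − 1175 = 1


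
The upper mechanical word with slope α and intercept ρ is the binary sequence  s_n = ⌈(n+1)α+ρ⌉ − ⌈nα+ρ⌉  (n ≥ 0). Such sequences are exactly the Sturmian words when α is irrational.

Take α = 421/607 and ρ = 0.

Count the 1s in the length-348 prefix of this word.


242

#1s = Σ_{n=0}^{347} s_n = Σ_{n=0}^{347} (⌈(n+1)α+ρ⌉ − ⌈nα+ρ⌉)
the sum telescopes: every ⌈nα+ρ⌉ with 0 < n < 348 appears once with + and once with −, leaving ⌈348α+ρ⌉ − ⌈0·α+ρ⌉
348α + ρ = (348·421) / 607 = 146508/607
ρ = 0/607
⌈146508/607⌉ = 242,  ⌈0/607⌉ = 0
#1s = 242 − 0 = 242


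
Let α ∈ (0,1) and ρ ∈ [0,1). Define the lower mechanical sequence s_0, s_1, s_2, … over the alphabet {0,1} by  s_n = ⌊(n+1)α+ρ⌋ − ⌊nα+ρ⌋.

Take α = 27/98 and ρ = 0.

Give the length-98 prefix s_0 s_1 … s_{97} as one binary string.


n=0: ⌊(1·27)/98⌋ − ⌊(0·27)/98⌋ = ⌊27/98⌋ − ⌊0/98⌋ = 0 − 0 = 0
n=1: ⌊(2·27)/98⌋ − ⌊(1·27)/98⌋ = ⌊54/98⌋ − ⌊27/98⌋ = 0 − 0 = 0
n=2: ⌊(3·27)/98⌋ − ⌊(2·27)/98⌋ = ⌊81/98⌋ − ⌊54/98⌋ = 0 − 0 = 0
n=3: ⌊(4·27)/98⌋ − ⌊(3·27)/98⌋ = ⌊108/98⌋ − ⌊81/98⌋ = 1 − 0 = 1
n=4: ⌊(5·27)/98⌋ − ⌊(4·27)/98⌋ = ⌊135/98⌋ − ⌊108/98⌋ = 1 − 1 = 0
n=5: ⌊(6·27)/98⌋ − ⌊(5·27)/98⌋ = ⌊162/98⌋ − ⌊135/98⌋ = 1 − 1 = 0
n=6: ⌊(7·27)/98⌋ − ⌊(6·27)/98⌋ = ⌊189/98⌋ − ⌊162/98⌋ = 1 − 1 = 0
n=7: ⌊(8·27)/98⌋ − ⌊(7·27)/98⌋ = ⌊216/98⌋ − ⌊189/98⌋ = 2 − 1 = 1
n=8: ⌊(9·27)/98⌋ − ⌊(8·27)/98⌋ = ⌊243/98⌋ − ⌊216/98⌋ = 2 − 2 = 0
n=9: ⌊(10·27)/98⌋ − ⌊(9·27)/98⌋ = ⌊270/98⌋ − ⌊243/98⌋ = 2 − 2 = 0
n=10: ⌊(11·27)/98⌋ − ⌊(10·27)/98⌋ = ⌊297/98⌋ − ⌊270/98⌋ = 3 − 2 = 1
n=11: ⌊(12·27)/98⌋ − ⌊(11·27)/98⌋ = ⌊324/98⌋ − ⌊297/98⌋ = 3 − 3 = 0
n=12: ⌊(13·27)/98⌋ − ⌊(12·27)/98⌋ = ⌊351/98⌋ − ⌊324/98⌋ = 3 − 3 = 0
n=13: ⌊(14·27)/98⌋ − ⌊(13·27)/98⌋ = ⌊378/98⌋ − ⌊351/98⌋ = 3 − 3 = 0
n=14: ⌊(15·27)/98⌋ − ⌊(14·27)/98⌋ = ⌊405/98⌋ − ⌊378/98⌋ = 4 − 3 = 1
n=15: ⌊(16·27)/98⌋ − ⌊(15·27)/98⌋ = ⌊432/98⌋ − ⌊405/98⌋ = 4 − 4 = 0
n=16: ⌊(17·27)/98⌋ − ⌊(16·27)/98⌋ = ⌊459/98⌋ − ⌊432/98⌋ = 4 − 4 = 0
n=17: ⌊(18·27)/98⌋ − ⌊(17·27)/98⌋ = ⌊486/98⌋ − ⌊459/98⌋ = 4 − 4 = 0
n=18: ⌊(19·27)/98⌋ − ⌊(18·27)/98⌋ = ⌊513/98⌋ − ⌊486/98⌋ = 5 − 4 = 1
n=19: ⌊(20·27)/98⌋ − ⌊(19·27)/98⌋ = ⌊540/98⌋ − ⌊513/98⌋ = 5 − 5 = 0
n=20: ⌊(21·27)/98⌋ − ⌊(20·27)/98⌋ = ⌊567/98⌋ − ⌊540/98⌋ = 5 − 5 = 0
n=21: ⌊(22·27)/98⌋ − ⌊(21·27)/98⌋ = ⌊594/98⌋ − ⌊567/98⌋ = 6 − 5 = 1
n=22: ⌊(23·27)/98⌋ − ⌊(22·27)/98⌋ = ⌊621/98⌋ − ⌊594/98⌋ = 6 − 6 = 0
n=23: ⌊(24·27)/98⌋ − ⌊(23·27)/98⌋ = ⌊648/98⌋ − ⌊621/98⌋ = 6 − 6 = 0
n=24: ⌊(25·27)/98⌋ − ⌊(24·27)/98⌋ = ⌊675/98⌋ − ⌊648/98⌋ = 6 − 6 = 0
n=25: ⌊(26·27)/98⌋ − ⌊(25·27)/98⌋ = ⌊702/98⌋ − ⌊675/98⌋ = 7 − 6 = 1
n=26: ⌊(27·27)/98⌋ − ⌊(26·27)/98⌋ = ⌊729/98⌋ − ⌊702/98⌋ = 7 − 7 = 0
n=27: ⌊(28·27)/98⌋ − ⌊(27·27)/98⌋ = ⌊756/98⌋ − ⌊729/98⌋ = 7 − 7 = 0
n=28: ⌊(29·27)/98⌋ − ⌊(28·27)/98⌋ = ⌊783/98⌋ − ⌊756/98⌋ = 7 − 7 = 0
n=29: ⌊(30·27)/98⌋ − ⌊(29·27)/98⌋ = ⌊810/98⌋ − ⌊783/98⌋ = 8 − 7 = 1
n=30: ⌊(31·27)/98⌋ − ⌊(30·27)/98⌋ = ⌊837/98⌋ − ⌊810/98⌋ = 8 − 8 = 0
n=31: ⌊(32·27)/98⌋ − ⌊(31·27)/98⌋ = ⌊864/98⌋ − ⌊837/98⌋ = 8 − 8 = 0
n=32: ⌊(33·27)/98⌋ − ⌊(32·27)/98⌋ = ⌊891/98⌋ − ⌊864/98⌋ = 9 − 8 = 1
n=33: ⌊(34·27)/98⌋ − ⌊(33·27)/98⌋ = ⌊918/98⌋ − ⌊891/98⌋ = 9 − 9 = 0
n=34: ⌊(35·27)/98⌋ − ⌊(34·27)/98⌋ = ⌊945/98⌋ − ⌊918/98⌋ = 9 − 9 = 0
n=35: ⌊(36·27)/98⌋ − ⌊(35·27)/98⌋ = ⌊972/98⌋ − ⌊945/98⌋ = 9 − 9 = 0
n=36: ⌊(37·27)/98⌋ − ⌊(36·27)/98⌋ = ⌊999/98⌋ − ⌊972/98⌋ = 10 − 9 = 1
n=37: ⌊(38·27)/98⌋ − ⌊(37·27)/98⌋ = ⌊1026/98⌋ − ⌊999/98⌋ = 10 − 10 = 0
n=38: ⌊(39·27)/98⌋ − ⌊(38·27)/98⌋ = ⌊1053/98⌋ − ⌊1026/98⌋ = 10 − 10 = 0
n=39: ⌊(40·27)/98⌋ − ⌊(39·27)/98⌋ = ⌊1080/98⌋ − ⌊1053/98⌋ = 11 − 10 = 1
n=40: ⌊(41·27)/98⌋ − ⌊(40·27)/98⌋ = ⌊1107/98⌋ − ⌊1080/98⌋ = 11 − 11 = 0
n=41: ⌊(42·27)/98⌋ − ⌊(41·27)/98⌋ = ⌊1134/98⌋ − ⌊1107/98⌋ = 11 − 11 = 0
n=42: ⌊(43·27)/98⌋ − ⌊(42·27)/98⌋ = ⌊1161/98⌋ − ⌊1134/98⌋ = 11 − 11 = 0
n=43: ⌊(44·27)/98⌋ − ⌊(43·27)/98⌋ = ⌊1188/98⌋ − ⌊1161/98⌋ = 12 − 11 = 1
n=44: ⌊(45·27)/98⌋ − ⌊(44·27)/98⌋ = ⌊1215/98⌋ − ⌊1188/98⌋ = 12 − 12 = 0
n=45: ⌊(46·27)/98⌋ − ⌊(45·27)/98⌋ = ⌊1242/98⌋ − ⌊1215/98⌋ = 12 − 12 = 0
n=46: ⌊(47·27)/98⌋ − ⌊(46·27)/98⌋ = ⌊1269/98⌋ − ⌊1242/98⌋ = 12 − 12 = 0
n=47: ⌊(48·27)/98⌋ − ⌊(47·27)/98⌋ = ⌊1296/98⌋ − ⌊1269/98⌋ = 13 − 12 = 1
n=48: ⌊(49·27)/98⌋ − ⌊(48·27)/98⌋ = ⌊1323/98⌋ − ⌊1296/98⌋ = 13 − 13 = 0
n=49: ⌊(50·27)/98⌋ − ⌊(49·27)/98⌋ = ⌊1350/98⌋ − ⌊1323/98⌋ = 13 − 13 = 0
n=50: ⌊(51·27)/98⌋ − ⌊(50·27)/98⌋ = ⌊1377/98⌋ − ⌊1350/98⌋ = 14 − 13 = 1
n=51: ⌊(52·27)/98⌋ − ⌊(51·27)/98⌋ = ⌊1404/98⌋ − ⌊1377/98⌋ = 14 − 14 = 0
n=52: ⌊(53·27)/98⌋ − ⌊(52·27)/98⌋ = ⌊1431/98⌋ − ⌊1404/98⌋ = 14 − 14 = 0
n=53: ⌊(54·27)/98⌋ − ⌊(53·27)/98⌋ = ⌊1458/98⌋ − ⌊1431/98⌋ = 14 − 14 = 0
n=54: ⌊(55·27)/98⌋ − ⌊(54·27)/98⌋ = ⌊1485/98⌋ − ⌊1458/98⌋ = 15 − 14 = 1
n=55: ⌊(56·27)/98⌋ − ⌊(55·27)/98⌋ = ⌊1512/98⌋ − ⌊1485/98⌋ = 15 − 15 = 0
n=56: ⌊(57·27)/98⌋ − ⌊(56·27)/98⌋ = ⌊1539/98⌋ − ⌊1512/98⌋ = 15 − 15 = 0
n=57: ⌊(58·27)/98⌋ − ⌊(57·27)/98⌋ = ⌊1566/98⌋ − ⌊1539/98⌋ = 15 − 15 = 0
n=58: ⌊(59·27)/98⌋ − ⌊(58·27)/98⌋ = ⌊1593/98⌋ − ⌊1566/98⌋ = 16 − 15 = 1
n=59: ⌊(60·27)/98⌋ − ⌊(59·27)/98⌋ = ⌊1620/98⌋ − ⌊1593/98⌋ = 16 − 16 = 0
n=60: ⌊(61·27)/98⌋ − ⌊(60·27)/98⌋ = ⌊1647/98⌋ − ⌊1620/98⌋ = 16 − 16 = 0
n=61: ⌊(62·27)/98⌋ − ⌊(61·27)/98⌋ = ⌊1674/98⌋ − ⌊1647/98⌋ = 17 − 16 = 1
n=62: ⌊(63·27)/98⌋ − ⌊(62·27)/98⌋ = ⌊1701/98⌋ − ⌊1674/98⌋ = 17 − 17 = 0
n=63: ⌊(64·27)/98⌋ − ⌊(63·27)/98⌋ = ⌊1728/98⌋ − ⌊1701/98⌋ = 17 − 17 = 0
n=64: ⌊(65·27)/98⌋ − ⌊(64·27)/98⌋ = ⌊1755/98⌋ − ⌊1728/98⌋ = 17 − 17 = 0
n=65: ⌊(66·27)/98⌋ − ⌊(65·27)/98⌋ = ⌊1782/98⌋ − ⌊1755/98⌋ = 18 − 17 = 1
n=66: ⌊(67·27)/98⌋ − ⌊(66·27)/98⌋ = ⌊1809/98⌋ − ⌊1782/98⌋ = 18 − 18 = 0
n=67: ⌊(68·27)/98⌋ − ⌊(67·27)/98⌋ = ⌊1836/98⌋ − ⌊1809/98⌋ = 18 − 18 = 0
n=68: ⌊(69·27)/98⌋ − ⌊(68·27)/98⌋ = ⌊1863/98⌋ − ⌊1836/98⌋ = 19 − 18 = 1
n=69: ⌊(70·27)/98⌋ − ⌊(69·27)/98⌋ = ⌊1890/98⌋ − ⌊1863/98⌋ = 19 − 19 = 0
n=70: ⌊(71·27)/98⌋ − ⌊(70·27)/98⌋ = ⌊1917/98⌋ − ⌊1890/98⌋ = 19 − 19 = 0
n=71: ⌊(72·27)/98⌋ − ⌊(71·27)/98⌋ = ⌊1944/98⌋ − ⌊1917/98⌋ = 19 − 19 = 0
n=72: ⌊(73·27)/98⌋ − ⌊(72·27)/98⌋ = ⌊1971/98⌋ − ⌊1944/98⌋ = 20 − 19 = 1
n=73: ⌊(74·27)/98⌋ − ⌊(73·27)/98⌋ = ⌊1998/98⌋ − ⌊1971/98⌋ = 20 − 20 = 0
n=74: ⌊(75·27)/98⌋ − ⌊(74·27)/98⌋ = ⌊2025/98⌋ − ⌊1998/98⌋ = 20 − 20 = 0
n=75: ⌊(76·27)/98⌋ − ⌊(75·27)/98⌋ = ⌊2052/98⌋ − ⌊2025/98⌋ = 20 − 20 = 0
n=76: ⌊(77·27)/98⌋ − ⌊(76·27)/98⌋ = ⌊2079/98⌋ − ⌊2052/98⌋ = 21 − 20 = 1
n=77: ⌊(78·27)/98⌋ − ⌊(77·27)/98⌋ = ⌊2106/98⌋ − ⌊2079/98⌋ = 21 − 21 = 0
n=78: ⌊(79·27)/98⌋ − ⌊(78·27)/98⌋ = ⌊2133/98⌋ − ⌊2106/98⌋ = 21 − 21 = 0
n=79: ⌊(80·27)/98⌋ − ⌊(79·27)/98⌋ = ⌊2160/98⌋ − ⌊2133/98⌋ = 22 − 21 = 1
n=80: ⌊(81·27)/98⌋ − ⌊(80·27)/98⌋ = ⌊2187/98⌋ − ⌊2160/98⌋ = 22 − 22 = 0
n=81: ⌊(82·27)/98⌋ − ⌊(81·27)/98⌋ = ⌊2214/98⌋ − ⌊2187/98⌋ = 22 − 22 = 0
n=82: ⌊(83·27)/98⌋ − ⌊(82·27)/98⌋ = ⌊2241/98⌋ − ⌊2214/98⌋ = 22 − 22 = 0
n=83: ⌊(84·27)/98⌋ − ⌊(83·27)/98⌋ = ⌊2268/98⌋ − ⌊2241/98⌋ = 23 − 22 = 1
n=84: ⌊(85·27)/98⌋ − ⌊(84·27)/98⌋ = ⌊2295/98⌋ − ⌊2268/98⌋ = 23 − 23 = 0
n=85: ⌊(86·27)/98⌋ − ⌊(85·27)/98⌋ = ⌊2322/98⌋ − ⌊2295/98⌋ = 23 − 23 = 0
n=86: ⌊(87·27)/98⌋ − ⌊(86·27)/98⌋ = ⌊2349/98⌋ − ⌊2322/98⌋ = 23 − 23 = 0
n=87: ⌊(88·27)/98⌋ − ⌊(87·27)/98⌋ = ⌊2376/98⌋ − ⌊2349/98⌋ = 24 − 23 = 1
n=88: ⌊(89·27)/98⌋ − ⌊(88·27)/98⌋ = ⌊2403/98⌋ − ⌊2376/98⌋ = 24 − 24 = 0
n=89: ⌊(90·27)/98⌋ − ⌊(89·27)/98⌋ = ⌊2430/98⌋ − ⌊2403/98⌋ = 24 − 24 = 0
n=90: ⌊(91·27)/98⌋ − ⌊(90·27)/98⌋ = ⌊2457/98⌋ − ⌊2430/98⌋ = 25 − 24 = 1
n=91: ⌊(92·27)/98⌋ − ⌊(91·27)/98⌋ = ⌊2484/98⌋ − ⌊2457/98⌋ = 25 − 25 = 0
n=92: ⌊(93·27)/98⌋ − ⌊(92·27)/98⌋ = ⌊2511/98⌋ − ⌊2484/98⌋ = 25 − 25 = 0
n=93: ⌊(94·27)/98⌋ − ⌊(93·27)/98⌋ = ⌊2538/98⌋ − ⌊2511/98⌋ = 25 − 25 = 0
n=94: ⌊(95·27)/98⌋ − ⌊(94·27)/98⌋ = ⌊2565/98⌋ − ⌊2538/98⌋ = 26 − 25 = 1
n=95: ⌊(96·27)/98⌋ − ⌊(95·27)/98⌋ = ⌊2592/98⌋ − ⌊2565/98⌋ = 26 − 26 = 0
n=96: ⌊(97·27)/98⌋ − ⌊(96·27)/98⌋ = ⌊2619/98⌋ − ⌊2592/98⌋ = 26 − 26 = 0
n=97: ⌊(98·27)/98⌋ − ⌊(97·27)/98⌋ = ⌊2646/98⌋ − ⌊2619/98⌋ = 27 − 26 = 1

00010001001000100010010001000100100010010001000100100010001001000100100010001001000100010010001001


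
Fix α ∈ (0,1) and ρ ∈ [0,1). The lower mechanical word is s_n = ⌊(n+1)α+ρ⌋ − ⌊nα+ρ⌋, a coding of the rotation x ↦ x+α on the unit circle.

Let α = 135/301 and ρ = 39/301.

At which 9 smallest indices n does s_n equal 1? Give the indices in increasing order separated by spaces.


1 4 6 8 10 13 15 17 19

n=0: ⌊174/301⌋−⌊39/301⌋ = 0−0 = 0
n=1: ⌊309/301⌋−⌊174/301⌋ = 1−0 = 1  ← one
n=2: ⌊444/301⌋−⌊309/301⌋ = 1−1 = 0
n=3: ⌊579/301⌋−⌊444/301⌋ = 1−1 = 0
n=4: ⌊714/301⌋−⌊579/301⌋ = 2−1 = 1  ← one
n=5: ⌊849/301⌋−⌊714/301⌋ = 2−2 = 0
n=6: ⌊984/301⌋−⌊849/301⌋ = 3−2 = 1  ← one
n=7: ⌊1119/301⌋−⌊984/301⌋ = 3−3 = 0
n=8: ⌊1254/301⌋−⌊1119/301⌋ = 4−3 = 1  ← one
n=9: ⌊1389/301⌋−⌊1254/301⌋ = 4−4 = 0
n=10: ⌊1524/301⌋−⌊1389/301⌋ = 5−4 = 1  ← one
n=11: ⌊1659/301⌋−⌊1524/301⌋ = 5−5 = 0
n=12: ⌊1794/301⌋−⌊1659/301⌋ = 5−5 = 0
n=13: ⌊1929/301⌋−⌊1794/301⌋ = 6−5 = 1  ← one
n=14: ⌊2064/301⌋−⌊1929/301⌋ = 6−6 = 0
n=15: ⌊2199/301⌋−⌊2064/301⌋ = 7−6 = 1  ← one
n=16: ⌊2334/301⌋−⌊2199/301⌋ = 7−7 = 0
n=17: ⌊2469/301⌋−⌊2334/301⌋ = 8−7 = 1  ← one
n=18: ⌊2604/301⌋−⌊2469/301⌋ = 8−8 = 0
n=19: ⌊2739/301⌋−⌊2604/301⌋ = 9−8 = 1  ← one
positions of the first 9 ones: 1 4 6 8 10 13 15 17 19


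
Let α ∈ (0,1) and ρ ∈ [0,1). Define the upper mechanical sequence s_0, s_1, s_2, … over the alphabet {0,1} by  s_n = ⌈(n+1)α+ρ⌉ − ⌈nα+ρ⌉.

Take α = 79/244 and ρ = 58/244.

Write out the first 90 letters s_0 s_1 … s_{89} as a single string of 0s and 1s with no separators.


n=0: ⌈(1·79+58)/244⌉ − ⌈(0·79+58)/244⌉ = ⌈137/244⌉ − ⌈58/244⌉ = 1 − 1 = 0
n=1: ⌈(2·79+58)/244⌉ − ⌈(1·79+58)/244⌉ = ⌈216/244⌉ − ⌈137/244⌉ = 1 − 1 = 0
n=2: ⌈(3·79+58)/244⌉ − ⌈(2·79+58)/244⌉ = ⌈295/244⌉ − ⌈216/244⌉ = 2 − 1 = 1
n=3: ⌈(4·79+58)/244⌉ − ⌈(3·79+58)/244⌉ = ⌈374/244⌉ − ⌈295/244⌉ = 2 − 2 = 0
n=4: ⌈(5·79+58)/244⌉ − ⌈(4·79+58)/244⌉ = ⌈453/244⌉ − ⌈374/244⌉ = 2 − 2 = 0
n=5: ⌈(6·79+58)/244⌉ − ⌈(5·79+58)/244⌉ = ⌈532/244⌉ − ⌈453/244⌉ = 3 − 2 = 1
n=6: ⌈(7·79+58)/244⌉ − ⌈(6·79+58)/244⌉ = ⌈611/244⌉ − ⌈532/244⌉ = 3 − 3 = 0
n=7: ⌈(8·79+58)/244⌉ − ⌈(7·79+58)/244⌉ = ⌈690/244⌉ − ⌈611/244⌉ = 3 − 3 = 0
n=8: ⌈(9·79+58)/244⌉ − ⌈(8·79+58)/244⌉ = ⌈769/244⌉ − ⌈690/244⌉ = 4 − 3 = 1
n=9: ⌈(10·79+58)/244⌉ − ⌈(9·79+58)/244⌉ = ⌈848/244⌉ − ⌈769/244⌉ = 4 − 4 = 0
n=10: ⌈(11·79+58)/244⌉ − ⌈(10·79+58)/244⌉ = ⌈927/244⌉ − ⌈848/244⌉ = 4 − 4 = 0
n=11: ⌈(12·79+58)/244⌉ − ⌈(11·79+58)/244⌉ = ⌈1006/244⌉ − ⌈927/244⌉ = 5 − 4 = 1
n=12: ⌈(13·79+58)/244⌉ − ⌈(12·79+58)/244⌉ = ⌈1085/244⌉ − ⌈1006/244⌉ = 5 − 5 = 0
n=13: ⌈(14·79+58)/244⌉ − ⌈(13·79+58)/244⌉ = ⌈1164/244⌉ − ⌈1085/244⌉ = 5 − 5 = 0
n=14: ⌈(15·79+58)/244⌉ − ⌈(14·79+58)/244⌉ = ⌈1243/244⌉ − ⌈1164/244⌉ = 6 − 5 = 1
n=15: ⌈(16·79+58)/244⌉ − ⌈(15·79+58)/244⌉ = ⌈1322/244⌉ − ⌈1243/244⌉ = 6 − 6 = 0
n=16: ⌈(17·79+58)/244⌉ − ⌈(16·79+58)/244⌉ = ⌈1401/244⌉ − ⌈1322/244⌉ = 6 − 6 = 0
n=17: ⌈(18·79+58)/244⌉ − ⌈(17·79+58)/244⌉ = ⌈1480/244⌉ − ⌈1401/244⌉ = 7 − 6 = 1
n=18: ⌈(19·79+58)/244⌉ − ⌈(18·79+58)/244⌉ = ⌈1559/244⌉ − ⌈1480/244⌉ = 7 − 7 = 0
n=19: ⌈(20·79+58)/244⌉ − ⌈(19·79+58)/244⌉ = ⌈1638/244⌉ − ⌈1559/244⌉ = 7 − 7 = 0
n=20: ⌈(21·79+58)/244⌉ − ⌈(20·79+58)/244⌉ = ⌈1717/244⌉ − ⌈1638/244⌉ = 8 − 7 = 1
n=21: ⌈(22·79+58)/244⌉ − ⌈(21·79+58)/244⌉ = ⌈1796/244⌉ − ⌈1717/244⌉ = 8 − 8 = 0
n=22: ⌈(23·79+58)/244⌉ − ⌈(22·79+58)/244⌉ = ⌈1875/244⌉ − ⌈1796/244⌉ = 8 − 8 = 0
n=23: ⌈(24·79+58)/244⌉ − ⌈(23·79+58)/244⌉ = ⌈1954/244⌉ − ⌈1875/244⌉ = 9 − 8 = 1
n=24: ⌈(25·79+58)/244⌉ − ⌈(24·79+58)/244⌉ = ⌈2033/244⌉ − ⌈1954/244⌉ = 9 − 9 = 0
n=25: ⌈(26·79+58)/244⌉ − ⌈(25·79+58)/244⌉ = ⌈2112/244⌉ − ⌈2033/244⌉ = 9 − 9 = 0
n=26: ⌈(27·79+58)/244⌉ − ⌈(26·79+58)/244⌉ = ⌈2191/244⌉ − ⌈2112/244⌉ = 9 − 9 = 0
n=27: ⌈(28·79+58)/244⌉ − ⌈(27·79+58)/244⌉ = ⌈2270/244⌉ − ⌈2191/244⌉ = 10 − 9 = 1
n=28: ⌈(29·79+58)/244⌉ − ⌈(28·79+58)/244⌉ = ⌈2349/244⌉ − ⌈2270/244⌉ = 10 − 10 = 0
n=29: ⌈(30·79+58)/244⌉ − ⌈(29·79+58)/244⌉ = ⌈2428/244⌉ − ⌈2349/244⌉ = 10 − 10 = 0
n=30: ⌈(31·79+58)/244⌉ − ⌈(30·79+58)/244⌉ = ⌈2507/244⌉ − ⌈2428/244⌉ = 11 − 10 = 1
n=31: ⌈(32·79+58)/244⌉ − ⌈(31·79+58)/244⌉ = ⌈2586/244⌉ − ⌈2507/244⌉ = 11 − 11 = 0
n=32: ⌈(33·79+58)/244⌉ − ⌈(32·79+58)/244⌉ = ⌈2665/244⌉ − ⌈2586/244⌉ = 11 − 11 = 0
n=33: ⌈(34·79+58)/244⌉ − ⌈(33·79+58)/244⌉ = ⌈2744/244⌉ − ⌈2665/244⌉ = 12 − 11 = 1
n=34: ⌈(35·79+58)/244⌉ − ⌈(34·79+58)/244⌉ = ⌈2823/244⌉ − ⌈2744/244⌉ = 12 − 12 = 0
n=35: ⌈(36·79+58)/244⌉ − ⌈(35·79+58)/244⌉ = ⌈2902/244⌉ − ⌈2823/244⌉ = 12 − 12 = 0
n=36: ⌈(37·79+58)/244⌉ − ⌈(36·79+58)/244⌉ = ⌈2981/244⌉ − ⌈2902/244⌉ = 13 − 12 = 1
n=37: ⌈(38·79+58)/244⌉ − ⌈(37·79+58)/244⌉ = ⌈3060/244⌉ − ⌈2981/244⌉ = 13 − 13 = 0
n=38: ⌈(39·79+58)/244⌉ − ⌈(38·79+58)/244⌉ = ⌈3139/244⌉ − ⌈3060/244⌉ = 13 − 13 = 0
n=39: ⌈(40·79+58)/244⌉ − ⌈(39·79+58)/244⌉ = ⌈3218/244⌉ − ⌈3139/244⌉ = 14 − 13 = 1
n=40: ⌈(41·79+58)/244⌉ − ⌈(40·79+58)/244⌉ = ⌈3297/244⌉ − ⌈3218/244⌉ = 14 − 14 = 0
n=41: ⌈(42·79+58)/244⌉ − ⌈(41·79+58)/244⌉ = ⌈3376/244⌉ − ⌈3297/244⌉ = 14 − 14 = 0
n=42: ⌈(43·79+58)/244⌉ − ⌈(42·79+58)/244⌉ = ⌈3455/244⌉ − ⌈3376/244⌉ = 15 − 14 = 1
n=43: ⌈(44·79+58)/244⌉ − ⌈(43·79+58)/244⌉ = ⌈3534/244⌉ − ⌈3455/244⌉ = 15 − 15 = 0
n=44: ⌈(45·79+58)/244⌉ − ⌈(44·79+58)/244⌉ = ⌈3613/244⌉ − ⌈3534/244⌉ = 15 − 15 = 0
n=45: ⌈(46·79+58)/244⌉ − ⌈(45·79+58)/244⌉ = ⌈3692/244⌉ − ⌈3613/244⌉ = 16 − 15 = 1
n=46: ⌈(47·79+58)/244⌉ − ⌈(46·79+58)/244⌉ = ⌈3771/244⌉ − ⌈3692/244⌉ = 16 − 16 = 0
n=47: ⌈(48·79+58)/244⌉ − ⌈(47·79+58)/244⌉ = ⌈3850/244⌉ − ⌈3771/244⌉ = 16 − 16 = 0
n=48: ⌈(49·79+58)/244⌉ − ⌈(48·79+58)/244⌉ = ⌈3929/244⌉ − ⌈3850/244⌉ = 17 − 16 = 1
n=49: ⌈(50·79+58)/244⌉ − ⌈(49·79+58)/244⌉ = ⌈4008/244⌉ − ⌈3929/244⌉ = 17 − 17 = 0
n=50: ⌈(51·79+58)/244⌉ − ⌈(50·79+58)/244⌉ = ⌈4087/244⌉ − ⌈4008/244⌉ = 17 − 17 = 0
n=51: ⌈(52·79+58)/244⌉ − ⌈(51·79+58)/244⌉ = ⌈4166/244⌉ − ⌈4087/244⌉ = 18 − 17 = 1
n=52: ⌈(53·79+58)/244⌉ − ⌈(52·79+58)/244⌉ = ⌈4245/244⌉ − ⌈4166/244⌉ = 18 − 18 = 0
n=53: ⌈(54·79+58)/244⌉ − ⌈(53·79+58)/244⌉ = ⌈4324/244⌉ − ⌈4245/244⌉ = 18 − 18 = 0
n=54: ⌈(55·79+58)/244⌉ − ⌈(54·79+58)/244⌉ = ⌈4403/244⌉ − ⌈4324/244⌉ = 19 − 18 = 1
n=55: ⌈(56·79+58)/244⌉ − ⌈(55·79+58)/244⌉ = ⌈4482/244⌉ − ⌈4403/244⌉ = 19 − 19 = 0
n=56: ⌈(57·79+58)/244⌉ − ⌈(56·79+58)/244⌉ = ⌈4561/244⌉ − ⌈4482/244⌉ = 19 − 19 = 0
n=57: ⌈(58·79+58)/244⌉ − ⌈(57·79+58)/244⌉ = ⌈4640/244⌉ − ⌈4561/244⌉ = 20 − 19 = 1
n=58: ⌈(59·79+58)/244⌉ − ⌈(58·79+58)/244⌉ = ⌈4719/244⌉ − ⌈4640/244⌉ = 20 − 20 = 0
n=59: ⌈(60·79+58)/244⌉ − ⌈(59·79+58)/244⌉ = ⌈4798/244⌉ − ⌈4719/244⌉ = 20 − 20 = 0
n=60: ⌈(61·79+58)/244⌉ − ⌈(60·79+58)/244⌉ = ⌈4877/244⌉ − ⌈4798/244⌉ = 20 − 20 = 0
n=61: ⌈(62·79+58)/244⌉ − ⌈(61·79+58)/244⌉ = ⌈4956/244⌉ − ⌈4877/244⌉ = 21 − 20 = 1
n=62: ⌈(63·79+58)/244⌉ − ⌈(62·79+58)/244⌉ = ⌈5035/244⌉ − ⌈4956/244⌉ = 21 − 21 = 0
n=63: ⌈(64·79+58)/244⌉ − ⌈(63·79+58)/244⌉ = ⌈5114/244⌉ − ⌈5035/244⌉ = 21 − 21 = 0
n=64: ⌈(65·79+58)/244⌉ − ⌈(64·79+58)/244⌉ = ⌈5193/244⌉ − ⌈5114/244⌉ = 22 − 21 = 1
n=65: ⌈(66·79+58)/244⌉ − ⌈(65·79+58)/244⌉ = ⌈5272/244⌉ − ⌈5193/244⌉ = 22 − 22 = 0
n=66: ⌈(67·79+58)/244⌉ − ⌈(66·79+58)/244⌉ = ⌈5351/244⌉ − ⌈5272/244⌉ = 22 − 22 = 0
n=67: ⌈(68·79+58)/244⌉ − ⌈(67·79+58)/244⌉ = ⌈5430/244⌉ − ⌈5351/244⌉ = 23 − 22 = 1
n=68: ⌈(69·79+58)/244⌉ − ⌈(68·79+58)/244⌉ = ⌈5509/244⌉ − ⌈5430/244⌉ = 23 − 23 = 0
n=69: ⌈(70·79+58)/244⌉ − ⌈(69·79+58)/244⌉ = ⌈5588/244⌉ − ⌈5509/244⌉ = 23 − 23 = 0
n=70: ⌈(71·79+58)/244⌉ − ⌈(70·79+58)/244⌉ = ⌈5667/244⌉ − ⌈5588/244⌉ = 24 − 23 = 1
n=71: ⌈(72·79+58)/244⌉ − ⌈(71·79+58)/244⌉ = ⌈5746/244⌉ − ⌈5667/244⌉ = 24 − 24 = 0
n=72: ⌈(73·79+58)/244⌉ − ⌈(72·79+58)/244⌉ = ⌈5825/244⌉ − ⌈5746/244⌉ = 24 − 24 = 0
n=73: ⌈(74·79+58)/244⌉ − ⌈(73·79+58)/244⌉ = ⌈5904/244⌉ − ⌈5825/244⌉ = 25 − 24 = 1
n=74: ⌈(75·79+58)/244⌉ − ⌈(74·79+58)/244⌉ = ⌈5983/244⌉ − ⌈5904/244⌉ = 25 − 25 = 0
n=75: ⌈(76·79+58)/244⌉ − ⌈(75·79+58)/244⌉ = ⌈6062/244⌉ − ⌈5983/244⌉ = 25 − 25 = 0
n=76: ⌈(77·79+58)/244⌉ − ⌈(76·79+58)/244⌉ = ⌈6141/244⌉ − ⌈6062/244⌉ = 26 − 25 = 1
n=77: ⌈(78·79+58)/244⌉ − ⌈(77·79+58)/244⌉ = ⌈6220/244⌉ − ⌈6141/244⌉ = 26 − 26 = 0
n=78: ⌈(79·79+58)/244⌉ − ⌈(78·79+58)/244⌉ = ⌈6299/244⌉ − ⌈6220/244⌉ = 26 − 26 = 0
n=79: ⌈(80·79+58)/244⌉ − ⌈(79·79+58)/244⌉ = ⌈6378/244⌉ − ⌈6299/244⌉ = 27 − 26 = 1
n=80: ⌈(81·79+58)/244⌉ − ⌈(80·79+58)/244⌉ = ⌈6457/244⌉ − ⌈6378/244⌉ = 27 − 27 = 0
n=81: ⌈(82·79+58)/244⌉ − ⌈(81·79+58)/244⌉ = ⌈6536/244⌉ − ⌈6457/244⌉ = 27 − 27 = 0
n=82: ⌈(83·79+58)/244⌉ − ⌈(82·79+58)/244⌉ = ⌈6615/244⌉ − ⌈6536/244⌉ = 28 − 27 = 1
n=83: ⌈(84·79+58)/244⌉ − ⌈(83·79+58)/244⌉ = ⌈6694/244⌉ − ⌈6615/244⌉ = 28 − 28 = 0
n=84: ⌈(85·79+58)/244⌉ − ⌈(84·79+58)/244⌉ = ⌈6773/244⌉ − ⌈6694/244⌉ = 28 − 28 = 0
n=85: ⌈(86·79+58)/244⌉ − ⌈(85·79+58)/244⌉ = ⌈6852/244⌉ − ⌈6773/244⌉ = 29 − 28 = 1
n=86: ⌈(87·79+58)/244⌉ − ⌈(86·79+58)/244⌉ = ⌈6931/244⌉ − ⌈6852/244⌉ = 29 − 29 = 0
n=87: ⌈(88·79+58)/244⌉ − ⌈(87·79+58)/244⌉ = ⌈7010/244⌉ − ⌈6931/244⌉ = 29 − 29 = 0
n=88: ⌈(89·79+58)/244⌉ − ⌈(88·79+58)/244⌉ = ⌈7089/244⌉ − ⌈7010/244⌉ = 30 − 29 = 1
n=89: ⌈(90·79+58)/244⌉ − ⌈(89·79+58)/244⌉ = ⌈7168/244⌉ − ⌈7089/244⌉ = 30 − 30 = 0

001001001001001001001001000100100100100100100100100100100100010010010010010010010010010010


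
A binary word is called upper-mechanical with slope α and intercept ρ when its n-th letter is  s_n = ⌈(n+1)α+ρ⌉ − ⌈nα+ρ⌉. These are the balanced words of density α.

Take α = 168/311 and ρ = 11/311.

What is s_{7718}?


(n+1)α + ρ = (7719·168 + 11) / 311 = 1296803/311
nα + ρ     = (7718·168 + 11) / 311 = 1296635/311
⌈1296803/311⌉ = 4170,  ⌈1296635/311⌉ = 4170
s_{7718} = 4170 − 4170 = 0

0


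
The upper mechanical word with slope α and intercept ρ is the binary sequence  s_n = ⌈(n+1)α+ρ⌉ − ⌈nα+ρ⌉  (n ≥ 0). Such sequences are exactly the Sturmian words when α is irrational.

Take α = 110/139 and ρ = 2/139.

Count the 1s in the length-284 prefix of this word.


224

#1s = Σ_{n=0}^{283} s_n = Σ_{n=0}^{283} (⌈(n+1)α+ρ⌉ − ⌈nα+ρ⌉)
the sum telescopes: every ⌈nα+ρ⌉ with 0 < n < 284 appears once with + and once with −, leaving ⌈284α+ρ⌉ − ⌈0·α+ρ⌉
284α + ρ = (284·110 + 2) / 139 = 31242/139
ρ = 2/139
⌈31242/139⌉ = 225,  ⌈2/139⌉ = 1
#1s = 225 − 1 = 224


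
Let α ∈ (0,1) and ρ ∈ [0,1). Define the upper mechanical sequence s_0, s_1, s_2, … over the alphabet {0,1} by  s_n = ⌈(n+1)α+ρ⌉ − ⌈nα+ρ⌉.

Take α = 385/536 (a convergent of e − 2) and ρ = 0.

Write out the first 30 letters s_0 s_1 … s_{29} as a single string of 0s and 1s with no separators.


n=0: ⌈(1·385)/536⌉ − ⌈(0·385)/536⌉ = ⌈385/536⌉ − ⌈0/536⌉ = 1 − 0 = 1
n=1: ⌈(2·385)/536⌉ − ⌈(1·385)/536⌉ = ⌈770/536⌉ − ⌈385/536⌉ = 2 − 1 = 1
n=2: ⌈(3·385)/536⌉ − ⌈(2·385)/536⌉ = ⌈1155/536⌉ − ⌈770/536⌉ = 3 − 2 = 1
n=3: ⌈(4·385)/536⌉ − ⌈(3·385)/536⌉ = ⌈1540/536⌉ − ⌈1155/536⌉ = 3 − 3 = 0
n=4: ⌈(5·385)/536⌉ − ⌈(4·385)/536⌉ = ⌈1925/536⌉ − ⌈1540/536⌉ = 4 − 3 = 1
n=5: ⌈(6·385)/536⌉ − ⌈(5·385)/536⌉ = ⌈2310/536⌉ − ⌈1925/536⌉ = 5 − 4 = 1
n=6: ⌈(7·385)/536⌉ − ⌈(6·385)/536⌉ = ⌈2695/536⌉ − ⌈2310/536⌉ = 6 − 5 = 1
n=7: ⌈(8·385)/536⌉ − ⌈(7·385)/536⌉ = ⌈3080/536⌉ − ⌈2695/536⌉ = 6 − 6 = 0
n=8: ⌈(9·385)/536⌉ − ⌈(8·385)/536⌉ = ⌈3465/536⌉ − ⌈3080/536⌉ = 7 − 6 = 1
n=9: ⌈(10·385)/536⌉ − ⌈(9·385)/536⌉ = ⌈3850/536⌉ − ⌈3465/536⌉ = 8 − 7 = 1
n=10: ⌈(11·385)/536⌉ − ⌈(10·385)/536⌉ = ⌈4235/536⌉ − ⌈3850/536⌉ = 8 − 8 = 0
n=11: ⌈(12·385)/536⌉ − ⌈(11·385)/536⌉ = ⌈4620/536⌉ − ⌈4235/536⌉ = 9 − 8 = 1
n=12: ⌈(13·385)/536⌉ − ⌈(12·385)/536⌉ = ⌈5005/536⌉ − ⌈4620/536⌉ = 10 − 9 = 1
n=13: ⌈(14·385)/536⌉ − ⌈(13·385)/536⌉ = ⌈5390/536⌉ − ⌈5005/536⌉ = 11 − 10 = 1
n=14: ⌈(15·385)/536⌉ − ⌈(14·385)/536⌉ = ⌈5775/536⌉ − ⌈5390/536⌉ = 11 − 11 = 0
n=15: ⌈(16·385)/536⌉ − ⌈(15·385)/536⌉ = ⌈6160/536⌉ − ⌈5775/536⌉ = 12 − 11 = 1
n=16: ⌈(17·385)/536⌉ − ⌈(16·385)/536⌉ = ⌈6545/536⌉ − ⌈6160/536⌉ = 13 − 12 = 1
n=17: ⌈(18·385)/536⌉ − ⌈(17·385)/536⌉ = ⌈6930/536⌉ − ⌈6545/536⌉ = 13 − 13 = 0
n=18: ⌈(19·385)/536⌉ − ⌈(18·385)/536⌉ = ⌈7315/536⌉ − ⌈6930/536⌉ = 14 − 13 = 1
n=19: ⌈(20·385)/536⌉ − ⌈(19·385)/536⌉ = ⌈7700/536⌉ − ⌈7315/536⌉ = 15 − 14 = 1
n=20: ⌈(21·385)/536⌉ − ⌈(20·385)/536⌉ = ⌈8085/536⌉ − ⌈7700/536⌉ = 16 − 15 = 1
n=21: ⌈(22·385)/536⌉ − ⌈(21·385)/536⌉ = ⌈8470/536⌉ − ⌈8085/536⌉ = 16 − 16 = 0
n=22: ⌈(23·385)/536⌉ − ⌈(22·385)/536⌉ = ⌈8855/536⌉ − ⌈8470/536⌉ = 17 − 16 = 1
n=23: ⌈(24·385)/536⌉ − ⌈(23·385)/536⌉ = ⌈9240/536⌉ − ⌈8855/536⌉ = 18 − 17 = 1
n=24: ⌈(25·385)/536⌉ − ⌈(24·385)/536⌉ = ⌈9625/536⌉ − ⌈9240/536⌉ = 18 − 18 = 0
n=25: ⌈(26·385)/536⌉ − ⌈(25·385)/536⌉ = ⌈10010/536⌉ − ⌈9625/536⌉ = 19 − 18 = 1
n=26: ⌈(27·385)/536⌉ − ⌈(26·385)/536⌉ = ⌈10395/536⌉ − ⌈10010/536⌉ = 20 − 19 = 1
n=27: ⌈(28·385)/536⌉ − ⌈(27·385)/536⌉ = ⌈10780/536⌉ − ⌈10395/536⌉ = 21 − 20 = 1
n=28: ⌈(29·385)/536⌉ − ⌈(28·385)/536⌉ = ⌈11165/536⌉ − ⌈10780/536⌉ = 21 − 21 = 0
n=29: ⌈(30·385)/536⌉ − ⌈(29·385)/536⌉ = ⌈11550/536⌉ − ⌈11165/536⌉ = 22 − 21 = 1

111011101101110110111011011101
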